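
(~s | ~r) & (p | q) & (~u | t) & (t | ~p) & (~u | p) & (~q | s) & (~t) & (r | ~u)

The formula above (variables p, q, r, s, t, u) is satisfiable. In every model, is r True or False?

Suppose r = 1.
From the singleton clause (~s), s = 0.
From the singleton clause (~q), q = 0.
From the singleton clause (p), p = 1.
From the singleton clause (t), t = 1.
But (~t) is also a unit clause — contradiction.
So every satisfying assignment has r = False.

False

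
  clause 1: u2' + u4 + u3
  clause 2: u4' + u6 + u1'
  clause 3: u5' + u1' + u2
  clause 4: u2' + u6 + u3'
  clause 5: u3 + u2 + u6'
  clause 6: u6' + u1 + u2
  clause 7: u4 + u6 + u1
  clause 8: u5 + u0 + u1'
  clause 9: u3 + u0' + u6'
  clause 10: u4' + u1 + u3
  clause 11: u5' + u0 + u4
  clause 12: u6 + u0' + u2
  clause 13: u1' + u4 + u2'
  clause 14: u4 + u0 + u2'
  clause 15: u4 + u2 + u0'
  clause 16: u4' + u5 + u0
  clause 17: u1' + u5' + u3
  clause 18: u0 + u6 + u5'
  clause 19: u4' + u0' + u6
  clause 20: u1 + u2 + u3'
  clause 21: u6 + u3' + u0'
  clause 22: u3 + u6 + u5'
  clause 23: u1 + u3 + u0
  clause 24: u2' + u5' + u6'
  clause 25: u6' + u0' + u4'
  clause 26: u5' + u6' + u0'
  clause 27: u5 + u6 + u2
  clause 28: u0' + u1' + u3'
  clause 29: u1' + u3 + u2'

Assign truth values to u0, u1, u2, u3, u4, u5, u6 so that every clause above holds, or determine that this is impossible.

u0: 1, u1: 0, u2: 1, u3: 1, u4: 0, u5: 0, u6: 1

Suppose u2 = 1.
Suppose u4 = 0.
(u3) alone gives u3 = 1.
(u6) alone gives u6 = 1.
(u1') alone gives u1 = 0.
(u0) alone gives u0 = 1.
(u5') alone gives u5 = 0.
This assignment satisfies each clause.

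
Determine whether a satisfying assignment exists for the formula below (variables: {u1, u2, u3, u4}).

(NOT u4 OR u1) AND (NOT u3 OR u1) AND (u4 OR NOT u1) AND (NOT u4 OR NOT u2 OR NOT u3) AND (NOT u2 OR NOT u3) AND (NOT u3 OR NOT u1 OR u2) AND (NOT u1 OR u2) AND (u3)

(u3) alone gives u3 = true.
(u1) alone gives u1 = true.
(u4) alone gives u4 = true.
(NOT u2) alone gives u2 = false.
But (u2) is also a unit clause — contradiction.
No assignment satisfies every clause.

No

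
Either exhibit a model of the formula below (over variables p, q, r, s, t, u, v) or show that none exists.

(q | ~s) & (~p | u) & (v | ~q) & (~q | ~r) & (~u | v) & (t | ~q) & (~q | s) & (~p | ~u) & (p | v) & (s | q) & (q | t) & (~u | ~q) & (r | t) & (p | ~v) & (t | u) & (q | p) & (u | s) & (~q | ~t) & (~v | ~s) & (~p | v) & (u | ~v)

Try q = 1.
The clause (v) is unit, so v = 1.
The clause (~r) is unit, so r = 0.
The clause (t) is unit, so t = 1.
But (~t) is also a unit clause — contradiction.
That branch fails; take q = 0 instead.
The clause (~s) is unit, so s = 0.
But (s) is also a unit clause — contradiction.
Either choice for q ends in contradiction.

UNSATISFIABLE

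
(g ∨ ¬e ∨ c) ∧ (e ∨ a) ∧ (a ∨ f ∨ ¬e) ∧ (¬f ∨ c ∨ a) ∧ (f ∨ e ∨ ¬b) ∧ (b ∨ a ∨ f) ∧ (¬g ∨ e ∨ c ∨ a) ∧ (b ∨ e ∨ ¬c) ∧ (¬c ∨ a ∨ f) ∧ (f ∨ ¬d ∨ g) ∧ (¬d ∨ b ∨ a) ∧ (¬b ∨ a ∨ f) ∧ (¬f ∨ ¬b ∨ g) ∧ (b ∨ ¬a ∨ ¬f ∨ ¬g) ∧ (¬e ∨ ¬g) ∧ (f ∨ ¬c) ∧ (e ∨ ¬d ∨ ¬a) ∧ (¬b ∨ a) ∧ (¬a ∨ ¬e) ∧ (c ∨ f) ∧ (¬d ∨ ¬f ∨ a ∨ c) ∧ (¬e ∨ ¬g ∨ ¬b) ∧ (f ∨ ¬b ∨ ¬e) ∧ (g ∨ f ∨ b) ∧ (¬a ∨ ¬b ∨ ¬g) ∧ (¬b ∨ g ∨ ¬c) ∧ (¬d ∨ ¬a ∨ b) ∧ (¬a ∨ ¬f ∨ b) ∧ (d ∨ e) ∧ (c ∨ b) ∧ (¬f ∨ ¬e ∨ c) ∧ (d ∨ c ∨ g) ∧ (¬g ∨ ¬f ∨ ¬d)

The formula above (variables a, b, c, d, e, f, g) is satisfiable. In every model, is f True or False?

Suppose f = False.
(¬c) alone gives c = False.
Now (c) is unsatisfied and unit — conflict.
So every satisfying assignment has f = True.

True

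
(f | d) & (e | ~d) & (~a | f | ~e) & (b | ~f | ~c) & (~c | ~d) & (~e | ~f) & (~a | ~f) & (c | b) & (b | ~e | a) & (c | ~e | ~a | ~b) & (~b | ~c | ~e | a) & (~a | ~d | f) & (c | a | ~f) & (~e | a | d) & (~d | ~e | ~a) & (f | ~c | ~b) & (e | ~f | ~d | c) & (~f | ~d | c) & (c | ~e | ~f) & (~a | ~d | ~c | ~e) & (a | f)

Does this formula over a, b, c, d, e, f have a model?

Try f = 1.
The clause (~e) is unit, so e = 0.
The clause (~d) is unit, so d = 0.
The clause (~a) is unit, so a = 0.
The clause (c) is unit, so c = 1.
The clause (b) is unit, so b = 1.
Every clause now holds.
A satisfying assignment: a=0,  b=1,  c=1,  d=0,  e=0,  f=1.

Satisfiable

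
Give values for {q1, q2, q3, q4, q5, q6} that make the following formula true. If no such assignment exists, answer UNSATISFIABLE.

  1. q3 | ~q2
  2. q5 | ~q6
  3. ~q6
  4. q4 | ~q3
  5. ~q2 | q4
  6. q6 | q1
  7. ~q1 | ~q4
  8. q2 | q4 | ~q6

q1=1,  q2=0,  q3=0,  q4=0,  q5=1,  q6=0

From the singleton clause (~q6), q6 = 0.
From the singleton clause (q1), q1 = 1.
From the singleton clause (~q4), q4 = 0.
From the singleton clause (~q3), q3 = 0.
From the singleton clause (~q2), q2 = 0.
Every clause is now satisfied; q5 is unconstrained.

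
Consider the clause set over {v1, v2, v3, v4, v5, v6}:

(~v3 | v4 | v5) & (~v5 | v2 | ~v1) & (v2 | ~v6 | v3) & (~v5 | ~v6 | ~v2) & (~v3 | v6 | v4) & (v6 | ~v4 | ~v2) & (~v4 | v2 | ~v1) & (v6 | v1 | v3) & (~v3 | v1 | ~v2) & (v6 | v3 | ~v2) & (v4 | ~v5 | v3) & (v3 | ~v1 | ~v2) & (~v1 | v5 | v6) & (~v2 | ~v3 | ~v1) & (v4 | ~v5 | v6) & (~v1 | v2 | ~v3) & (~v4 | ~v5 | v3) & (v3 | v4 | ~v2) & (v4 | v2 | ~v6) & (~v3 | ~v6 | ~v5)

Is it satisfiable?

Yes, satisfiable

Case v3 = 0:
Case v2 = 1:
The clause (v6) is unit, so v6 = 1.
The clause (~v5) is unit, so v5 = 0.
The clause (~v1) is unit, so v1 = 0.
The clause (v4) is unit, so v4 = 1.
This assignment satisfies each clause.
A satisfying assignment: v1=0; v2=1; v3=0; v4=1; v5=0; v6=1.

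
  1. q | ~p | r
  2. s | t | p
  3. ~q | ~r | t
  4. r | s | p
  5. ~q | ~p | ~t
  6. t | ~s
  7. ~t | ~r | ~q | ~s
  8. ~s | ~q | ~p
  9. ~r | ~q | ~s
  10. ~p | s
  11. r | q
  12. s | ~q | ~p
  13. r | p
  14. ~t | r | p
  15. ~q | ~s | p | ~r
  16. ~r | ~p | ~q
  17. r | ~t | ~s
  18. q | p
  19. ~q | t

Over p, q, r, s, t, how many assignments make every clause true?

2

There are 2^5 = 32 truth assignments over (p, q, r, s, t).
Split on p. With p = 1, the clauses containing p are satisfied and ~p drops from the rest; 1 of the 2^4 = 16 assignments to the other variables satisfy what remains.
With p = 0, by the same count on the reduced clause set, 1 assignment works.
(One model: p=F, q=T, r=T, s=F, t=T.)
Total: 1 + 1 = 2.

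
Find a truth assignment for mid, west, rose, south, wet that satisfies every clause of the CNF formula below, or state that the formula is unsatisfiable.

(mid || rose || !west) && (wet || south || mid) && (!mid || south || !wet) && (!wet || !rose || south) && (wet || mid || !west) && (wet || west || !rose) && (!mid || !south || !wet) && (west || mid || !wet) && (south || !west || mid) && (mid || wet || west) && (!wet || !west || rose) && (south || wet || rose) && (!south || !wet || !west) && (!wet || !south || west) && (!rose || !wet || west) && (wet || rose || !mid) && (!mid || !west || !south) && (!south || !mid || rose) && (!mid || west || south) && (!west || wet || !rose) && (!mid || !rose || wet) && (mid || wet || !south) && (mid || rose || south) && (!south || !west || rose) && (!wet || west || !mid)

UNSATISFIABLE

Suppose mid = true.
Suppose south = true.
Unit clause (!wet) forces wet = false.
Unit clause (rose) forces rose = true.
That conflicts with the unit clause (!rose).
So south must be the other value — set south = false.
Unit clause (!wet) forces wet = false.
Unit clause (rose) forces rose = true.
That conflicts with the unit clause (!rose).
Neither south = true nor south = false works.
So mid must be the other value — set mid = false.
Suppose rose = true.
Suppose wet = true.
Unit clause (south) forces south = true.
Unit clause (west) forces west = true.
That conflicts with the unit clause (!west).
So wet must be the other value — set wet = false.
Unit clause (south) forces south = true.
That conflicts with the unit clause (!south).
Neither wet = true nor wet = false works.
So rose must be the other value — set rose = false.
Unit clause (!west) forces west = false.
Unit clause (!wet) forces wet = false.
That conflicts with the unit clause (wet).
Neither rose = true nor rose = false works.
Neither mid = true nor mid = false works.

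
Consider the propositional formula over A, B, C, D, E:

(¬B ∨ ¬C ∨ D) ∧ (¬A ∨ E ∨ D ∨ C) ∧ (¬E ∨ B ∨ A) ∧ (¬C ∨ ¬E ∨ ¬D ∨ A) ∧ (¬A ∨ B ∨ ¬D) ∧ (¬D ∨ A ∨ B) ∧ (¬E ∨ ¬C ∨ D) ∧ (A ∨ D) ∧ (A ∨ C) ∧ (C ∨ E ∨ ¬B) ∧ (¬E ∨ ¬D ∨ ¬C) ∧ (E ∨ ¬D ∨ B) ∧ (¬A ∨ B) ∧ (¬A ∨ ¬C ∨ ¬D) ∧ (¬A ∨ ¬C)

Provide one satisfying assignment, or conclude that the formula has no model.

Case A = True:
Unit clause (B) forces B = True.
Unit clause (¬C) forces C = False.
Unit clause (E) forces E = True.
All clauses hold; D can take either value.

A: True, B: True, C: False, D: True, E: True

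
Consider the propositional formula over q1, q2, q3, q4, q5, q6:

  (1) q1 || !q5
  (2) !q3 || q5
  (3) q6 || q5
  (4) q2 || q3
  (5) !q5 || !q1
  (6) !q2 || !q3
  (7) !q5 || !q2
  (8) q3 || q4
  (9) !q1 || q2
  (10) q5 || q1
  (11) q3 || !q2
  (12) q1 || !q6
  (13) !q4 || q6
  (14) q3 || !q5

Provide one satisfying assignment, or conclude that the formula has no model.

Suppose q1 = true.
(!q5) alone gives q5 = false.
(!q3) alone gives q3 = false.
(q6) alone gives q6 = true.
(q2) alone gives q2 = true.
Now (!q2) is unsatisfied and unit — conflict.
Undo q1 and try q1 = false.
(!q5) alone gives q5 = false.
Now (q5) is unsatisfied and unit — conflict.
Either choice for q1 ends in contradiction.

UNSATISFIABLE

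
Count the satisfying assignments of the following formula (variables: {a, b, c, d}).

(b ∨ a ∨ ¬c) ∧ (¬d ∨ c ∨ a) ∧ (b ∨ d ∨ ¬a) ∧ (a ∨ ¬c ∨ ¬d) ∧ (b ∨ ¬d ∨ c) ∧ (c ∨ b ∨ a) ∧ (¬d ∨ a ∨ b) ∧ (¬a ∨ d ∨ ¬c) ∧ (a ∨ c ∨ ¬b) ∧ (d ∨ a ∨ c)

There are 2^4 = 16 truth assignments over (a, b, c, d).
Check each against the 10 clauses (columns in the order a, b, c, d):
  F F F F  ✗ fails (c ∨ b ∨ a)
  F F F T  ✗ fails (¬d ∨ c ∨ a)
  F F T F  ✗ fails (b ∨ a ∨ ¬c)
  F F T T  ✗ fails (b ∨ a ∨ ¬c)
  F T F F  ✗ fails (a ∨ c ∨ ¬b)
  F T F T  ✗ fails (¬d ∨ c ∨ a)
  F T T F  ✓ satisfies all
  F T T T  ✗ fails (a ∨ ¬c ∨ ¬d)
  T F F F  ✗ fails (b ∨ d ∨ ¬a)
  T F F T  ✗ fails (b ∨ ¬d ∨ c)
  T F T F  ✗ fails (b ∨ d ∨ ¬a)
  T F T T  ✓ satisfies all
  T T F F  ✓ satisfies all
  T T F T  ✓ satisfies all
  T T T F  ✗ fails (¬a ∨ d ∨ ¬c)
  T T T T  ✓ satisfies all
5 of the 16 rows are models.

5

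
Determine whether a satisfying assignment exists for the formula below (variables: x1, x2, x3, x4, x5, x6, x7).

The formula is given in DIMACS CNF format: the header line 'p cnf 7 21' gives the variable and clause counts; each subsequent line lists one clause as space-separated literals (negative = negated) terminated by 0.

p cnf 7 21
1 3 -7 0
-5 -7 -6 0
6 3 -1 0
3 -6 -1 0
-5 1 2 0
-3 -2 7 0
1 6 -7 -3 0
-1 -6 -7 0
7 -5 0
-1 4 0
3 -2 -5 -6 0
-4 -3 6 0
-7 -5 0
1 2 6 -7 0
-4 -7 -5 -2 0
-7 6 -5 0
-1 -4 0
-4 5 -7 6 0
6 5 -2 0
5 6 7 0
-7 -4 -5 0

Try x7 = False.
(¬x5) alone gives x5 = False.
(x6) alone gives x6 = True.
Try x3 = False.
(¬x1) alone gives x1 = False.
No clause remains; x2, x4 are free.
A satisfying assignment: x1=False; x2=True; x3=False; x4=False; x5=False; x6=True; x7=False.

Yes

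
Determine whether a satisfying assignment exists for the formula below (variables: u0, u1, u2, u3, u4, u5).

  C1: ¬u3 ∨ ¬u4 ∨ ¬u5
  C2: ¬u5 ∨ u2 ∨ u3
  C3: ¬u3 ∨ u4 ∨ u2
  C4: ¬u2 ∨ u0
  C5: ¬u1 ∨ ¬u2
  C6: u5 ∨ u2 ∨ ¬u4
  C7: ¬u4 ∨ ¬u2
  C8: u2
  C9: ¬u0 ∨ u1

(u2) alone gives u2 = True.
(u0) alone gives u0 = True.
(¬u1) alone gives u1 = False.
But (u1) is also a unit clause — contradiction.
No assignment satisfies every clause.

Unsatisfiable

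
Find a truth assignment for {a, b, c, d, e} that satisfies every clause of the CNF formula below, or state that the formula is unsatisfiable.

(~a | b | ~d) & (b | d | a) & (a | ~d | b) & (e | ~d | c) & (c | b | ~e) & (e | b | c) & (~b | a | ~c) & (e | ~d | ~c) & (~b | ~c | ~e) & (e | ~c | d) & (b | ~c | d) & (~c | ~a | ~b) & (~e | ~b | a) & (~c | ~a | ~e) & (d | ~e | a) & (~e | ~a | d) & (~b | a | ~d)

a=0; b=1; c=0; d=0; e=0

Suppose a = 0.
Suppose b = 1.
The clause (~c) is unit, so c = 0.
The clause (~e) is unit, so e = 0.
The clause (~d) is unit, so d = 0.
Every clause now holds.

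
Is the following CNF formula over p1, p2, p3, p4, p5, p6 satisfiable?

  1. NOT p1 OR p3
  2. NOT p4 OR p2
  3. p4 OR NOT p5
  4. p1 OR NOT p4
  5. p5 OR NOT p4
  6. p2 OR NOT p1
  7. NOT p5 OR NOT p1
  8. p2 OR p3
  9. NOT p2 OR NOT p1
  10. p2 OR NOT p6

Suppose p1 = false.
(NOT p4) alone gives p4 = false.
(NOT p5) alone gives p5 = false.
Suppose p2 = true.
No clause remains; p3, p6 are free.
A satisfying assignment: p1 ↦ false; p2 ↦ true; p3 ↦ false; p4 ↦ false; p5 ↦ false; p6 ↦ true.

Satisfiable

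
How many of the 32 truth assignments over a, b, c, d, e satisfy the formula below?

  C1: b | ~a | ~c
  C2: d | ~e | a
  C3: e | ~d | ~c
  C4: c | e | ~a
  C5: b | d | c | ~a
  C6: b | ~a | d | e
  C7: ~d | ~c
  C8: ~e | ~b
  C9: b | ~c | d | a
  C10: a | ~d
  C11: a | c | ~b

4

There are 2^5 = 32 truth assignments over (a, b, c, d, e).
Split on b. With b = 1, the clauses containing b are satisfied and ~b drops from the rest; 2 of the 2^4 = 16 assignments to the other variables satisfy what remains.
With b = 0, by the same count on the reduced clause set, 2 assignments work.
(One model: a=F, b=F, c=F, d=F, e=F.)
Total: 2 + 2 = 4.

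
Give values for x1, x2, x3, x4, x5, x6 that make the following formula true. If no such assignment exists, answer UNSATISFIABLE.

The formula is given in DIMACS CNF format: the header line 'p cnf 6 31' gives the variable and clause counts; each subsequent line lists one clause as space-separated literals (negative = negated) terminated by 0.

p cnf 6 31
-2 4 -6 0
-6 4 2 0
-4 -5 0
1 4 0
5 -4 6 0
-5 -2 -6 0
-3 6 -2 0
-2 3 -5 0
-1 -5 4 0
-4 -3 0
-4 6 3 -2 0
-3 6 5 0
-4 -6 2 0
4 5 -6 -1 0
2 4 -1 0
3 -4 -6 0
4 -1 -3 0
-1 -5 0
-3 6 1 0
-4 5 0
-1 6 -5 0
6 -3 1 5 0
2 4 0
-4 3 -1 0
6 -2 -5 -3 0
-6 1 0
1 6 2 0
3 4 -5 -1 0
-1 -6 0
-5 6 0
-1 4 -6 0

x1=True, x2=True, x3=False, x4=False, x5=False, x6=False

Try x4 = False.
Unit clause (x1) forces x1 = True.
Unit clause (¬x5) forces x5 = False.
Unit clause (¬x6) forces x6 = False.
Unit clause (¬x3) forces x3 = False.
Unit clause (x2) forces x2 = True.
This assignment satisfies each clause.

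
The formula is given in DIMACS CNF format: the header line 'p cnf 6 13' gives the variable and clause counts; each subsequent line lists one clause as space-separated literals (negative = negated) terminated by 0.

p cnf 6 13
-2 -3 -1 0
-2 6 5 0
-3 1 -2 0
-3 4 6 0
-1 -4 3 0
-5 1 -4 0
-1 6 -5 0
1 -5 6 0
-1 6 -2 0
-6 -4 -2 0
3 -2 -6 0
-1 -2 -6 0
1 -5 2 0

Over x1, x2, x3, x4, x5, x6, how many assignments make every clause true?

15

There are 2^6 = 64 truth assignments over (x1, x2, x3, x4, x5, x6).
Split on x5. With x5 = True, the clauses containing x5 are satisfied and ¬x5 drops from the rest; 3 of the 2^5 = 32 assignments to the other variables satisfy what remains.
With x5 = False, by the same count on the reduced clause set, 12 assignments work.
(One model: x1=F, x2=F, x3=F, x4=F, x5=F, x6=F.)
Total: 3 + 12 = 15.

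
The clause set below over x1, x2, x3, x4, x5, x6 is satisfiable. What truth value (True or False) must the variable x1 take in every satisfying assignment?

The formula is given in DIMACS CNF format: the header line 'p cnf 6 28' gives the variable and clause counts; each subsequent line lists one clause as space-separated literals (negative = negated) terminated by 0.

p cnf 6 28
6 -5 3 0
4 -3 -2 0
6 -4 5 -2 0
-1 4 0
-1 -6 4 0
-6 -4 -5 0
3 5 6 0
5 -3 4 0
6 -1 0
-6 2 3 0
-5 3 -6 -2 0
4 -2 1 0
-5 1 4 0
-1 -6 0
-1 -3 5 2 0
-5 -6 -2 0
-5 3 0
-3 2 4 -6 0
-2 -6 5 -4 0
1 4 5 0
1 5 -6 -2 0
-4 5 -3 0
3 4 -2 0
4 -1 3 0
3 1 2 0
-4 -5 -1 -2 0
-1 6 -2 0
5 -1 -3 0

Suppose x1 = True.
(x4) alone gives x4 = True.
(x6) alone gives x6 = True.
But (¬x6) is also a unit clause — contradiction.
So every satisfying assignment has x1 = False.

False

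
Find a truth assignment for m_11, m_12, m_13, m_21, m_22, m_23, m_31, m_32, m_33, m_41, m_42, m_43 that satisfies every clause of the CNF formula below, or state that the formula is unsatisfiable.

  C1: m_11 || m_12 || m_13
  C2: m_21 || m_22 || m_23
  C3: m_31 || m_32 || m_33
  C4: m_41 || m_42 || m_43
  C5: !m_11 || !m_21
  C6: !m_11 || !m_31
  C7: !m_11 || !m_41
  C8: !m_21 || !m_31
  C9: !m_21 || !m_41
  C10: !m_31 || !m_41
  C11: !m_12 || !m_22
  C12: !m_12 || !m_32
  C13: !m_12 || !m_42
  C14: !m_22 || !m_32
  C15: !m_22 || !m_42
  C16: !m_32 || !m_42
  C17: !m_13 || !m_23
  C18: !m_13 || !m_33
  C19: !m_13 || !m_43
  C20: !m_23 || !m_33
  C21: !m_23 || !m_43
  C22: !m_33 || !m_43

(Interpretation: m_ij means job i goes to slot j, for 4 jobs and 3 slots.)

Branch on m_11: set m_11 = false.
Branch on m_12: set m_12 = true.
Unit clause (!m_22) forces m_22 = false.
Unit clause (!m_32) forces m_32 = false.
Unit clause (!m_42) forces m_42 = false.
Branch on m_21: set m_21 = true.
Unit clause (!m_31) forces m_31 = false.
Unit clause (m_33) forces m_33 = true.
Unit clause (!m_41) forces m_41 = false.
Unit clause (m_43) forces m_43 = true.
But (!m_43) is also a unit clause — contradiction.
That branch fails; take m_21 = false instead.
Unit clause (m_23) forces m_23 = true.
Unit clause (!m_13) forces m_13 = false.
Unit clause (!m_33) forces m_33 = false.
Unit clause (m_31) forces m_31 = true.
Unit clause (!m_41) forces m_41 = false.
Unit clause (m_43) forces m_43 = true.
But (!m_43) is also a unit clause — contradiction.
Neither m_21 = true nor m_21 = false works.
That branch fails; take m_12 = false instead.
Unit clause (m_13) forces m_13 = true.
Unit clause (!m_23) forces m_23 = false.
Unit clause (!m_33) forces m_33 = false.
Unit clause (!m_43) forces m_43 = false.
Branch on m_21: set m_21 = true.
Unit clause (!m_31) forces m_31 = false.
Unit clause (m_32) forces m_32 = true.
Unit clause (!m_41) forces m_41 = false.
Unit clause (m_42) forces m_42 = true.
But (!m_42) is also a unit clause — contradiction.
That branch fails; take m_21 = false instead.
Unit clause (m_22) forces m_22 = true.
Unit clause (!m_32) forces m_32 = false.
Unit clause (m_31) forces m_31 = true.
Unit clause (!m_41) forces m_41 = false.
Unit clause (m_42) forces m_42 = true.
But (!m_42) is also a unit clause — contradiction.
Neither m_21 = true nor m_21 = false works.
Neither m_12 = true nor m_12 = false works.
That branch fails; take m_11 = true instead.
Unit clause (!m_21) forces m_21 = false.
Unit clause (!m_31) forces m_31 = false.
Unit clause (!m_41) forces m_41 = false.
Branch on m_22: set m_22 = true.
Unit clause (!m_12) forces m_12 = false.
Unit clause (!m_32) forces m_32 = false.
Unit clause (m_33) forces m_33 = true.
Unit clause (!m_42) forces m_42 = false.
Unit clause (m_43) forces m_43 = true.
But (!m_43) is also a unit clause — contradiction.
That branch fails; take m_22 = false instead.
Unit clause (m_23) forces m_23 = true.
Unit clause (!m_13) forces m_13 = false.
Unit clause (!m_33) forces m_33 = false.
Unit clause (m_32) forces m_32 = true.
Unit clause (!m_12) forces m_12 = false.
Unit clause (!m_42) forces m_42 = false.
Unit clause (m_43) forces m_43 = true.
But (!m_43) is also a unit clause — contradiction.
Neither m_22 = true nor m_22 = false works.
Neither m_11 = true nor m_11 = false works.

UNSATISFIABLE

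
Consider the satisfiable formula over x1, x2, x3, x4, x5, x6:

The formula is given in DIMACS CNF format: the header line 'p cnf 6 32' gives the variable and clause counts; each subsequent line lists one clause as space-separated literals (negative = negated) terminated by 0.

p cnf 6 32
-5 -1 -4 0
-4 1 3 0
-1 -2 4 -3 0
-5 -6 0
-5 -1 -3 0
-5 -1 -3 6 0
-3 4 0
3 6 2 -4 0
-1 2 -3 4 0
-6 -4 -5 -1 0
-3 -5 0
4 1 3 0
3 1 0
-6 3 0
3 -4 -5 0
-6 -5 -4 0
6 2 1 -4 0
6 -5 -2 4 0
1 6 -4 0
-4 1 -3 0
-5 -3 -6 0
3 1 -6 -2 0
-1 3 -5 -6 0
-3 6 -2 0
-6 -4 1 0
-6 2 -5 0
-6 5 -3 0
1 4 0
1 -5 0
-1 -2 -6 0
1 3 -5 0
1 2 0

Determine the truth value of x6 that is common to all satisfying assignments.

False

Suppose x6 = True.
Unit clause (¬x5) forces x5 = False.
Unit clause (x3) forces x3 = True.
Now (¬x3) is unsatisfied and unit — conflict.
So every satisfying assignment has x6 = False.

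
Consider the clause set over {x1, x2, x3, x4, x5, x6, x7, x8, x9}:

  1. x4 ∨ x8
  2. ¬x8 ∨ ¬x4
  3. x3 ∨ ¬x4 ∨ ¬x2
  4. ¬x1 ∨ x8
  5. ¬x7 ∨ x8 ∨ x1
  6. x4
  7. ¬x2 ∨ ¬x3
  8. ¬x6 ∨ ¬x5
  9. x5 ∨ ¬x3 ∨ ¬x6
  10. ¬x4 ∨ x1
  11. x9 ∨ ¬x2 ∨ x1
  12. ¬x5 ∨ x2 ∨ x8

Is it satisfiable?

From the singleton clause (x4), x4 = True.
From the singleton clause (¬x8), x8 = False.
From the singleton clause (¬x1), x1 = False.
Now (x1) is unsatisfied and unit — conflict.
No assignment satisfies every clause.

No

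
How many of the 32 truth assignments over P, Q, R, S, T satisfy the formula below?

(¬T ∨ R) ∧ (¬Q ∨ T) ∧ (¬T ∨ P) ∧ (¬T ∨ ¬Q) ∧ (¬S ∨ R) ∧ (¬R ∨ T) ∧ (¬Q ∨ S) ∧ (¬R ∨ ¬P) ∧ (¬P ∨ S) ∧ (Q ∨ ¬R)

There are 2^5 = 32 truth assignments over (P, Q, R, S, T).
Split on R. With R = True, the clauses containing R are satisfied and ¬R drops from the rest; 0 of the 2^4 = 16 assignments to the other variables satisfy what remains.
With R = False, by the same count on the reduced clause set, 1 assignment works.
(One model: P=F, Q=F, R=F, S=F, T=F.)
Total: 0 + 1 = 1.

1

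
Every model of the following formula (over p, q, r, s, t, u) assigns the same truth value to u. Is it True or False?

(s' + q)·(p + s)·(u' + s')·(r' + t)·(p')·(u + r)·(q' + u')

False

Suppose u = 1.
The clause (s') is unit, so s = 0.
The clause (p) is unit, so p = 1.
But (p') is also a unit clause — contradiction.
So every satisfying assignment has u = False.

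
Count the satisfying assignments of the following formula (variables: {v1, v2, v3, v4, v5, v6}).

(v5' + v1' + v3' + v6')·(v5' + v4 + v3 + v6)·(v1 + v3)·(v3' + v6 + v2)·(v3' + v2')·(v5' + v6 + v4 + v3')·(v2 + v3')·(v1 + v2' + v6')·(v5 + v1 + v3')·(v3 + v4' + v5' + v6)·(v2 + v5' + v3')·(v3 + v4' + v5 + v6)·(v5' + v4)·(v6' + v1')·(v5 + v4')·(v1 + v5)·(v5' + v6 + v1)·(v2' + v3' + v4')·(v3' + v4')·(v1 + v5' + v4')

There are 2^6 = 64 truth assignments over (v1, v2, v3, v4, v5, v6).
Split on v1. With v1 = 1, the clauses containing v1 are satisfied and v1' drops from the rest; 2 of the 2^5 = 32 assignments to the other variables satisfy what remains.
With v1 = 0, by the same count on the reduced clause set, 0 assignments work.
(One model: v1=T, v2=F, v3=F, v4=F, v5=F, v6=F.)
Total: 2 + 0 = 2.

2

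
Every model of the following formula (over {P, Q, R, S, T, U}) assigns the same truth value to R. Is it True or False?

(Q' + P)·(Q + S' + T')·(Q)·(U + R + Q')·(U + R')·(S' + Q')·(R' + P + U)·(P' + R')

False

Suppose R = 1.
From the singleton clause (Q), Q = 1.
From the singleton clause (P), P = 1.
Now (P') is unsatisfied and unit — conflict.
So every satisfying assignment has R = False.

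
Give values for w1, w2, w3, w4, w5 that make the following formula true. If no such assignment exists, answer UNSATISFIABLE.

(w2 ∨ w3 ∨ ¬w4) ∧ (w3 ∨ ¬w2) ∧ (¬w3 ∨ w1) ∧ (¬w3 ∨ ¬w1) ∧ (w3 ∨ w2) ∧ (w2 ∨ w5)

UNSATISFIABLE

Try w3 = True.
The clause (w1) is unit, so w1 = True.
Now (¬w1) is unsatisfied and unit — conflict.
That branch fails; take w3 = False instead.
The clause (¬w2) is unit, so w2 = False.
Now (w2) is unsatisfied and unit — conflict.
Both values of w3 lead to a conflict.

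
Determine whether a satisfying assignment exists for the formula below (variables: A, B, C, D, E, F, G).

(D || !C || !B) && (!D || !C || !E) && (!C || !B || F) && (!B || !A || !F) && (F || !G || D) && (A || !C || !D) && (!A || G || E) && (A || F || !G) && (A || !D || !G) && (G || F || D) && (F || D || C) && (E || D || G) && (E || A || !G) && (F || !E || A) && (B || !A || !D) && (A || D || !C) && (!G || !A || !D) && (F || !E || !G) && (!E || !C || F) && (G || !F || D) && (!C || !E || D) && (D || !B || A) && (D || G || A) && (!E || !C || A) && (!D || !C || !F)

Satisfiable

Suppose D = false.
Suppose C = false.
From the singleton clause (F), F = true.
From the singleton clause (G), G = true.
Suppose B = false.
Suppose E = true.
Every clause is now satisfied; A is unconstrained.
A satisfying assignment: A ↦ false; B ↦ false; C ↦ false; D ↦ false; E ↦ true; F ↦ true; G ↦ true.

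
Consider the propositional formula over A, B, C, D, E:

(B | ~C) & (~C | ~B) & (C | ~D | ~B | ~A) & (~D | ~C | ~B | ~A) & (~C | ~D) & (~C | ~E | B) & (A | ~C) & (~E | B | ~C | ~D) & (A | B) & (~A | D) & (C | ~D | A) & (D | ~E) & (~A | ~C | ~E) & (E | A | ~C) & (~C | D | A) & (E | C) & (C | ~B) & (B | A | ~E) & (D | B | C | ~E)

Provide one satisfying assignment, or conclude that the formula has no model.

A: 1; B: 0; C: 0; D: 1; E: 1

Suppose B = 0.
Unit clause (~C) forces C = 0.
Unit clause (A) forces A = 1.
Unit clause (D) forces D = 1.
Unit clause (E) forces E = 1.
This assignment satisfies each clause.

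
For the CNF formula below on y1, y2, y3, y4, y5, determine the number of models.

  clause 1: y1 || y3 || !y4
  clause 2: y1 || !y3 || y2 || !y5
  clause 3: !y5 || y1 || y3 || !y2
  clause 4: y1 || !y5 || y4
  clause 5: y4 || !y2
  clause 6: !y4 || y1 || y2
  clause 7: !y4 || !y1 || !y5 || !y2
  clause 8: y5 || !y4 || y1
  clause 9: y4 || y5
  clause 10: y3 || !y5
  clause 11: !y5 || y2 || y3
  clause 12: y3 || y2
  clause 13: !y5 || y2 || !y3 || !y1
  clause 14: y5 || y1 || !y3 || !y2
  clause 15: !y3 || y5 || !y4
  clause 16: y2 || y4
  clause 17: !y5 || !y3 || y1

There are 2^5 = 32 truth assignments over (y1, y2, y3, y4, y5).
Split on y4. With y4 = true, the clauses containing y4 are satisfied and !y4 drops from the rest; 1 of the 2^4 = 16 assignments to the other variables satisfy what remains.
With y4 = false, by the same count on the reduced clause set, 0 assignments work.
Total: 1 + 0 = 1.

1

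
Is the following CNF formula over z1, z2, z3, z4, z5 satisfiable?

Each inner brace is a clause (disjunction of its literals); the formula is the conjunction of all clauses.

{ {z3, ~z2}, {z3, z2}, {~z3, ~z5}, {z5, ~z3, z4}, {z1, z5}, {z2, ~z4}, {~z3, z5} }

Case z3 = 1:
From the singleton clause (~z5), z5 = 0.
That conflicts with the unit clause (z5).
That branch fails; take z3 = 0 instead.
From the singleton clause (~z2), z2 = 0.
That conflicts with the unit clause (z2).
Neither z3 = 1 nor z3 = 0 works.
No assignment satisfies every clause.

Unsatisfiable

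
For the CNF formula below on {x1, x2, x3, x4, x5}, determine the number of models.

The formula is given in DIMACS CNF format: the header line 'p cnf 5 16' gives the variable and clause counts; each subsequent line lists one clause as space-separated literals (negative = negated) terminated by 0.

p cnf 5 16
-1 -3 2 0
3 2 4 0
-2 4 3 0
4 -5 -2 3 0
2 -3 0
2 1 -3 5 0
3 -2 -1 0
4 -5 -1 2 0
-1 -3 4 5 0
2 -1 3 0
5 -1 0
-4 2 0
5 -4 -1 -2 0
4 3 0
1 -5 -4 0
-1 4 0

There are 2^5 = 32 truth assignments over (x1, x2, x3, x4, x5).
Split on x5. With x5 = True, the clauses containing x5 are satisfied and ¬x5 drops from the rest; 2 of the 2^4 = 16 assignments to the other variables satisfy what remains.
With x5 = False, by the same count on the reduced clause set, 3 assignments work.
Total: 2 + 3 = 5.

5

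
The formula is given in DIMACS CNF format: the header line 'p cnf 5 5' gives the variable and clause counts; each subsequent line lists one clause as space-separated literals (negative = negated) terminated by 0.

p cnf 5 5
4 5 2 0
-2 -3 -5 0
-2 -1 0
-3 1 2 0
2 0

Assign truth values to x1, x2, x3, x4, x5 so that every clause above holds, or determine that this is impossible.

x1=False; x2=True; x3=True; x4=True; x5=False

(x2) alone gives x2 = True.
(¬x1) alone gives x1 = False.
Branch on x3: set x3 = True.
(¬x5) alone gives x5 = False.
No clause remains; x4 is free.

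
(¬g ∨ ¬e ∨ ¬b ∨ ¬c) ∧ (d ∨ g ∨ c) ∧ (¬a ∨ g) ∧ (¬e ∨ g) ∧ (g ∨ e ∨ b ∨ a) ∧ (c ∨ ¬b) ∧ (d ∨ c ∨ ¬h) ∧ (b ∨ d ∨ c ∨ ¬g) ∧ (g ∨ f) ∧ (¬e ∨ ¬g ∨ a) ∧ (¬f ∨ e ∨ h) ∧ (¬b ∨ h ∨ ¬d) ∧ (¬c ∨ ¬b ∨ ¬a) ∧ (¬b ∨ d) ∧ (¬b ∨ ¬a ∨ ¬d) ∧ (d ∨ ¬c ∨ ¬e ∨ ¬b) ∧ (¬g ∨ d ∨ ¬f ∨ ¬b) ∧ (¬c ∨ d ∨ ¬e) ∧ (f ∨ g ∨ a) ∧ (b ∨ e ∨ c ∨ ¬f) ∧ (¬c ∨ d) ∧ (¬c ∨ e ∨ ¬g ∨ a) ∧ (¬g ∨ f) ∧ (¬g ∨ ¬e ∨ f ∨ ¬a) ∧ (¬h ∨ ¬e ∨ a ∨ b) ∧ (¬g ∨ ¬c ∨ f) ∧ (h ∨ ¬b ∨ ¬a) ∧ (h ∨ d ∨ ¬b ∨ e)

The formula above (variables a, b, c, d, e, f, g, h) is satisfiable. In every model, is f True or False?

Suppose f = False.
(g) alone gives g = True.
That conflicts with the unit clause (¬g).
So every satisfying assignment has f = True.

True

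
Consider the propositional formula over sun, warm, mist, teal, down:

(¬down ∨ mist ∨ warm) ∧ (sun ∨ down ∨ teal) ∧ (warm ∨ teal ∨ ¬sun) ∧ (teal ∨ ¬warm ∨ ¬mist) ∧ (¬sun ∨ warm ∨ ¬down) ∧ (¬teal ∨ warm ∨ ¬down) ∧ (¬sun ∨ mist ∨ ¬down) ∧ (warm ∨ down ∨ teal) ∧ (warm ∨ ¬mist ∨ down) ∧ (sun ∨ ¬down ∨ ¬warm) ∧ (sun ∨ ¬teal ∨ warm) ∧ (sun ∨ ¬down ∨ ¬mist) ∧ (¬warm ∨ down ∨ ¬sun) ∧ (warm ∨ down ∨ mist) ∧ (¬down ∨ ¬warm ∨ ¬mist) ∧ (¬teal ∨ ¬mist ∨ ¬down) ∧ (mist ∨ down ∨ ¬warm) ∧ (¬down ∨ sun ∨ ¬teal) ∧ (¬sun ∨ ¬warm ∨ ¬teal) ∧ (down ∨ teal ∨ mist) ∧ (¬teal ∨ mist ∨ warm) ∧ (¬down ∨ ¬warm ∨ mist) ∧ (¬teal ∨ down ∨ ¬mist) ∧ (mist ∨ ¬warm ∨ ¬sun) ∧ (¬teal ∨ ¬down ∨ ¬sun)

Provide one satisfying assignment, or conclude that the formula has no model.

Case down = False:
Case sun = True:
The clause (¬warm) is unit, so warm = False.
The clause (teal) is unit, so teal = True.
The clause (¬mist) is unit, so mist = False.
That conflicts with the unit clause (mist).
Undo sun and try sun = False.
The clause (teal) is unit, so teal = True.
The clause (warm) is unit, so warm = True.
The clause (mist) is unit, so mist = True.
That conflicts with the unit clause (¬mist).
Both values of sun lead to a conflict.
Undo down and try down = True.
Case mist = True:
The clause (sun) is unit, so sun = True.
The clause (warm) is unit, so warm = True.
That conflicts with the unit clause (¬warm).
Undo mist and try mist = False.
The clause (warm) is unit, so warm = True.
That conflicts with the unit clause (¬warm).
Both values of mist lead to a conflict.
Both values of down lead to a conflict.

UNSATISFIABLE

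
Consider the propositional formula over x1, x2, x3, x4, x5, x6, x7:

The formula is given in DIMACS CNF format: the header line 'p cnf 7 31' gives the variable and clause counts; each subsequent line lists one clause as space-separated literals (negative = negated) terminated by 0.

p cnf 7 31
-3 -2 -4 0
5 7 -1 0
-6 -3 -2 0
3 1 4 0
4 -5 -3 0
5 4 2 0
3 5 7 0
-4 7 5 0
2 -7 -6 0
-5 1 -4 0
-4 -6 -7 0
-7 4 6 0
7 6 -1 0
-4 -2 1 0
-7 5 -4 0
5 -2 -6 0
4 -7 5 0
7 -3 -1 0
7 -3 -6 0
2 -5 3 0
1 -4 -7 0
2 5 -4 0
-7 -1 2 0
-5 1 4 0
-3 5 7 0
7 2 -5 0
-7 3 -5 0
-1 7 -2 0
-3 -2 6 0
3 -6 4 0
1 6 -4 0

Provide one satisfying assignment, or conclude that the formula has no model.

Try x3 = False.
Try x1 = True.
Try x5 = True.
(x2) alone gives x2 = True.
(¬x7) alone gives x7 = False.
Now (x7) is unsatisfied and unit — conflict.
So x5 must be the other value — set x5 = False.
(x7) alone gives x7 = True.
(¬x4) alone gives x4 = False.
Now (x4) is unsatisfied and unit — conflict.
Neither x5 = True nor x5 = False works.
So x1 must be the other value — set x1 = False.
(x4) alone gives x4 = True.
(¬x5) alone gives x5 = False.
(x7) alone gives x7 = True.
Now (¬x7) is unsatisfied and unit — conflict.
Neither x1 = True nor x1 = False works.
So x3 must be the other value — set x3 = True.
Try x2 = False.
Try x4 = True.
(x5) alone gives x5 = True.
(x1) alone gives x1 = True.
(x7) alone gives x7 = True.
Now (¬x7) is unsatisfied and unit — conflict.
So x4 must be the other value — set x4 = False.
(¬x5) alone gives x5 = False.
Now (x5) is unsatisfied and unit — conflict.
Neither x4 = True nor x4 = False works.
So x2 must be the other value — set x2 = True.
(¬x4) alone gives x4 = False.
(¬x6) alone gives x6 = False.
Now (x6) is unsatisfied and unit — conflict.
Neither x2 = True nor x2 = False works.
Neither x3 = True nor x3 = False works.

UNSATISFIABLE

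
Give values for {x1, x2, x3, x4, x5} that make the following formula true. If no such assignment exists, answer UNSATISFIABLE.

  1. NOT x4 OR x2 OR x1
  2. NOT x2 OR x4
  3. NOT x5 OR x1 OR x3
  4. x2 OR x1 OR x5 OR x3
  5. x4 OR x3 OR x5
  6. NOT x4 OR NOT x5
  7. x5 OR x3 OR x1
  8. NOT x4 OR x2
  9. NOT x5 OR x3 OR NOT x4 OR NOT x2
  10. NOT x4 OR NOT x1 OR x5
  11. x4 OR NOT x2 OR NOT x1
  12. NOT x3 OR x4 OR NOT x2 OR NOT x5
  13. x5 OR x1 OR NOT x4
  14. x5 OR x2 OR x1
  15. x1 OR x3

Case x2 = false:
Unit clause (NOT x4) forces x4 = false.
Case x3 = true:
Case x5 = false:
Unit clause (x1) forces x1 = true.
This assignment satisfies each clause.

x1: true, x2: false, x3: true, x4: false, x5: false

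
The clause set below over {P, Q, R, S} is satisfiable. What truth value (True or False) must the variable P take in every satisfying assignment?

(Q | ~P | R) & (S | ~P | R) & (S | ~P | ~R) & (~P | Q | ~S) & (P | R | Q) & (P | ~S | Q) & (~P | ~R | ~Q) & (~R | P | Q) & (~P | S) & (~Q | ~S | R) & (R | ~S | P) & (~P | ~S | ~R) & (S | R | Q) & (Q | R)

False

Suppose P = 1.
The clause (S) is unit, so S = 1.
The clause (Q) is unit, so Q = 1.
The clause (~R) is unit, so R = 0.
That conflicts with the unit clause (R).
So every satisfying assignment has P = False.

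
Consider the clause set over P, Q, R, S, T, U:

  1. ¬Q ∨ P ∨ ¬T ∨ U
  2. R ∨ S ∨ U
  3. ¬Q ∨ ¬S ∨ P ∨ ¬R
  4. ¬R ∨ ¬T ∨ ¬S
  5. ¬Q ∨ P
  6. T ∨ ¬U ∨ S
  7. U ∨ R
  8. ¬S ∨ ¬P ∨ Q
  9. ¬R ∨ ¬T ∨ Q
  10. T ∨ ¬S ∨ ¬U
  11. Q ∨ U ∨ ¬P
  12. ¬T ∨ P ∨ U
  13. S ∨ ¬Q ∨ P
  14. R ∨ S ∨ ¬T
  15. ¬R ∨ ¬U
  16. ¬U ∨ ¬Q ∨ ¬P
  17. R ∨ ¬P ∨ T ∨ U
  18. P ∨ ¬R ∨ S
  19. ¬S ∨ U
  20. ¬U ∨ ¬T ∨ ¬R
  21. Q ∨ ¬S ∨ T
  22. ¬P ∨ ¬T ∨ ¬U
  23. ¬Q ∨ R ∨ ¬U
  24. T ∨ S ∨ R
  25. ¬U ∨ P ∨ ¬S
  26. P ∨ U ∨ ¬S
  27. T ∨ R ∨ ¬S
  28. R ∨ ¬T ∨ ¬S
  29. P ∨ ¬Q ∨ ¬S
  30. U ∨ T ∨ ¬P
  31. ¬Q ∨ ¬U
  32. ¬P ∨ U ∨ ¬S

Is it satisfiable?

Branch on Q: set Q = True.
From the singleton clause (P), P = True.
From the singleton clause (¬U), U = False.
From the singleton clause (R), R = True.
From the singleton clause (¬S), S = False.
From the singleton clause (T), T = True.
This assignment satisfies each clause.
A satisfying assignment: P=True; Q=True; R=True; S=False; T=True; U=False.

Yes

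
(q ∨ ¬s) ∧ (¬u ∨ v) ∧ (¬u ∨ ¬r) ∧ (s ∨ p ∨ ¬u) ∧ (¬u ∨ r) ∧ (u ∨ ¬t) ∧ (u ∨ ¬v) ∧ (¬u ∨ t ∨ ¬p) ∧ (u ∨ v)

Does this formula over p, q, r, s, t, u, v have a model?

Suppose q = True.
Suppose u = False.
Unit clause (¬t) forces t = False.
Unit clause (¬v) forces v = False.
Now (v) is unsatisfied and unit — conflict.
That branch fails; take u = True instead.
Unit clause (v) forces v = True.
Unit clause (¬r) forces r = False.
Now (r) is unsatisfied and unit — conflict.
Neither u = True nor u = False works.
That branch fails; take q = False instead.
Unit clause (¬s) forces s = False.
Suppose u = False.
Unit clause (¬t) forces t = False.
Unit clause (¬v) forces v = False.
Now (v) is unsatisfied and unit — conflict.
That branch fails; take u = True instead.
Unit clause (v) forces v = True.
Unit clause (¬r) forces r = False.
Now (r) is unsatisfied and unit — conflict.
Neither u = True nor u = False works.
Neither q = True nor q = False works.
No assignment satisfies every clause.

No, unsatisfiable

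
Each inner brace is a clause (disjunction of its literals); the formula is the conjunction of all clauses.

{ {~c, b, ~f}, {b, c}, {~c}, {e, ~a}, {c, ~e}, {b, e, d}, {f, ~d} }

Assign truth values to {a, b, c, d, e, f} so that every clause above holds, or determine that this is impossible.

a=0,  b=1,  c=0,  d=0,  e=0,  f=0

The clause (~c) is unit, so c = 0.
The clause (b) is unit, so b = 1.
The clause (~e) is unit, so e = 0.
The clause (~a) is unit, so a = 0.
Case f = 0:
The clause (~d) is unit, so d = 0.
This assignment satisfies each clause.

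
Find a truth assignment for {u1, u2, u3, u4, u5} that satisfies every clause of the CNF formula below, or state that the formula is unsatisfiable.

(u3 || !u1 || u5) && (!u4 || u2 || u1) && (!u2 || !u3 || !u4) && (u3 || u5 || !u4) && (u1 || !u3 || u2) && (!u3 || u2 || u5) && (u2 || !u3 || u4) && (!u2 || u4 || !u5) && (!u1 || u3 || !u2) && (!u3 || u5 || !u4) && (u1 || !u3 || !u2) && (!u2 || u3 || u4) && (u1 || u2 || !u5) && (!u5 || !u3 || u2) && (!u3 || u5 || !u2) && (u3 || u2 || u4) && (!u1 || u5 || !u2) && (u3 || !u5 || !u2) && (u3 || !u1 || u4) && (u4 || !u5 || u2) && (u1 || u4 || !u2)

Branch on u3: set u3 = false.
Branch on u1: set u1 = true.
Unit clause (u5) forces u5 = true.
Unit clause (!u2) forces u2 = false.
Unit clause (u4) forces u4 = true.
This assignment satisfies each clause.

u1=true, u2=false, u3=false, u4=true, u5=true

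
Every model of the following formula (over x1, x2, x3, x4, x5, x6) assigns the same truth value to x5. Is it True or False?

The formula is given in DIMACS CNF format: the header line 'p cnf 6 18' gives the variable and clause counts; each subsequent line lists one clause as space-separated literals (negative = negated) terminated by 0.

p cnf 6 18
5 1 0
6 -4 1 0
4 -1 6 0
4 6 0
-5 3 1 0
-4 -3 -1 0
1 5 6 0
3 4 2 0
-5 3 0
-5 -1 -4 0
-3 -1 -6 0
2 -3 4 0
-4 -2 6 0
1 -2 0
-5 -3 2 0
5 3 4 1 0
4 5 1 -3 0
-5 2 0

Suppose x5 = True.
From the singleton clause (x3), x3 = True.
From the singleton clause (x2), x2 = True.
From the singleton clause (x1), x1 = True.
From the singleton clause (¬x4), x4 = False.
From the singleton clause (x6), x6 = True.
But (¬x6) is also a unit clause — contradiction.
So every satisfying assignment has x5 = False.

False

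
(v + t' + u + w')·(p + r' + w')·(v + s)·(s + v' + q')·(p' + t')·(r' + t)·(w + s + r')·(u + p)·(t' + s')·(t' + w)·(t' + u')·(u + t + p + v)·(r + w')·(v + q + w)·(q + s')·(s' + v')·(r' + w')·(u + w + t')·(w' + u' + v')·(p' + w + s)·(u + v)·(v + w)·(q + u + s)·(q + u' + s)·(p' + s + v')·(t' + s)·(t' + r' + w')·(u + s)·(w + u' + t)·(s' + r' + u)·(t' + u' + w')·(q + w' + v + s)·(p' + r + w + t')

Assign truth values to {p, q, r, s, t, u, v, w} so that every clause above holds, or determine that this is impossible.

Try v = 1.
Unit clause (s') forces s = 0.
Unit clause (q') forces q = 0.
Unit clause (u) forces u = 1.
But (u') is also a unit clause — contradiction.
Backtrack on v: now try v = 0.
Unit clause (s) forces s = 1.
Unit clause (t') forces t = 0.
Unit clause (r') forces r = 0.
Unit clause (w') forces w = 0.
But (w) is also a unit clause — contradiction.
Either choice for v ends in contradiction.

UNSATISFIABLE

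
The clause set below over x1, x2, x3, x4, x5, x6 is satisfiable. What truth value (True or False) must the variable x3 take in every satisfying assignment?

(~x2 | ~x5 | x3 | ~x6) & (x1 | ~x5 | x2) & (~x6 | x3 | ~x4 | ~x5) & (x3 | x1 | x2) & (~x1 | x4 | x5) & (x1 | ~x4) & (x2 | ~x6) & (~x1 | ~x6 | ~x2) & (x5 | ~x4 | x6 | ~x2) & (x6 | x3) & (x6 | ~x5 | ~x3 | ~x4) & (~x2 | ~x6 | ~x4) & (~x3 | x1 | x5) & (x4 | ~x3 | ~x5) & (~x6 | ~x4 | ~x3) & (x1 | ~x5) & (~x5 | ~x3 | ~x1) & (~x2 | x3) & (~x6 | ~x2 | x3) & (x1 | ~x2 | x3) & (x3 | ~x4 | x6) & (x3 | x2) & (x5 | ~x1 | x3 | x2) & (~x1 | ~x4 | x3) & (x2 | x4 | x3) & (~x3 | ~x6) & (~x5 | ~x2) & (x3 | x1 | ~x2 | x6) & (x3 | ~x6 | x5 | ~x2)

True

Suppose x3 = 0.
From the singleton clause (x6), x6 = 1.
From the singleton clause (x2), x2 = 1.
That conflicts with the unit clause (~x2).
So every satisfying assignment has x3 = True.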